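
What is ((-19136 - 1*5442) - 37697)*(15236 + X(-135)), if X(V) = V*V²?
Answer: 152271031225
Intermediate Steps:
X(V) = V³
((-19136 - 1*5442) - 37697)*(15236 + X(-135)) = ((-19136 - 1*5442) - 37697)*(15236 + (-135)³) = ((-19136 - 5442) - 37697)*(15236 - 2460375) = (-24578 - 37697)*(-2445139) = -62275*(-2445139) = 152271031225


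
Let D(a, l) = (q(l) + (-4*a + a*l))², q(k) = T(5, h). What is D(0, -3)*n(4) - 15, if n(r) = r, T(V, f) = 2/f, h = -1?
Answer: 1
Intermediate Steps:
q(k) = -2 (q(k) = 2/(-1) = 2*(-1) = -2)
D(a, l) = (-2 - 4*a + a*l)² (D(a, l) = (-2 + (-4*a + a*l))² = (-2 - 4*a + a*l)²)
D(0, -3)*n(4) - 15 = (-2 - 4*0 + 0*(-3))²*4 - 15 = (-2 + 0 + 0)²*4 - 15 = (-2)²*4 - 15 = 4*4 - 15 = 16 - 15 = 1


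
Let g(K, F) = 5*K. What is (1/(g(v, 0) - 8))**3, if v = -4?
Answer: -1/21952 ≈ -4.5554e-5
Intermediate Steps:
(1/(g(v, 0) - 8))**3 = (1/(5*(-4) - 8))**3 = (1/(-20 - 8))**3 = (1/(-28))**3 = (-1/28)**3 = -1/21952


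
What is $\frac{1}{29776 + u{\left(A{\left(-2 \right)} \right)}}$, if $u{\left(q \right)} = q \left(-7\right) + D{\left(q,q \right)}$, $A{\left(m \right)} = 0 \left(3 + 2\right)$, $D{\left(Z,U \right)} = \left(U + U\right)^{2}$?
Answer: $\frac{1}{29776} \approx 3.3584 \cdot 10^{-5}$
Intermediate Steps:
$D{\left(Z,U \right)} = 4 U^{2}$ ($D{\left(Z,U \right)} = \left(2 U\right)^{2} = 4 U^{2}$)
$A{\left(m \right)} = 0$ ($A{\left(m \right)} = 0 \cdot 5 = 0$)
$u{\left(q \right)} = - 7 q + 4 q^{2}$ ($u{\left(q \right)} = q \left(-7\right) + 4 q^{2} = - 7 q + 4 q^{2}$)
$\frac{1}{29776 + u{\left(A{\left(-2 \right)} \right)}} = \frac{1}{29776 + 0 \left(-7 + 4 \cdot 0\right)} = \frac{1}{29776 + 0 \left(-7 + 0\right)} = \frac{1}{29776 + 0 \left(-7\right)} = \frac{1}{29776 + 0} = \frac{1}{29776}$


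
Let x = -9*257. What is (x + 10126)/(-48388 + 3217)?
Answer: -7813/45171 ≈ -0.17297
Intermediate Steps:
x = -2313
(x + 10126)/(-48388 + 3217) = (-2313 + 10126)/(-48388 + 3217) = 7813/(-45171) = 7813*(-1/45171) = -7813/45171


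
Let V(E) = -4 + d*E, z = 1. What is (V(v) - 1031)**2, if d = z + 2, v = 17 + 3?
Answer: 950625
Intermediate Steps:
v = 20
d = 3 (d = 1 + 2 = 3)
V(E) = -4 + 3*E
(V(v) - 1031)**2 = ((-4 + 3*20) - 1031)**2 = ((-4 + 60) - 1031)**2 = (56 - 1031)**2 = (-975)**2 = 950625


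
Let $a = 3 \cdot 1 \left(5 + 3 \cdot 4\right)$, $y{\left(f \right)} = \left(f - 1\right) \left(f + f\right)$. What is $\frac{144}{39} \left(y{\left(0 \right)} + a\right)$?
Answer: $\frac{2448}{13} \approx 188.31$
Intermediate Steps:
$y{\left(f \right)} = 2 f \left(-1 + f\right)$ ($y{\left(f \right)} = \left(-1 + f\right) 2 f = 2 f \left(-1 + f\right)$)
$a = 51$ ($a = 3 \left(5 + 12\right) = 3 \cdot 17 = 51$)
$\frac{144}{39} \left(y{\left(0 \right)} + a\right) = \frac{144}{39} \left(2 \cdot 0 \left(-1 + 0\right) + 51\right) = 144 \cdot \frac{1}{39} \left(2 \cdot 0 \left(-1\right) + 51\right) = \frac{48 \left(0 + 51\right)}{13} = \frac{48}{13} \cdot 51 = \frac{2448}{13}$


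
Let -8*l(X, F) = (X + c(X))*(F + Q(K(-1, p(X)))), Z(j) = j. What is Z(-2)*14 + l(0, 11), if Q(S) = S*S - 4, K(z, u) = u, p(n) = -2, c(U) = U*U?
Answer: -28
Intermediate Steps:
c(U) = U²
Q(S) = -4 + S² (Q(S) = S² - 4 = -4 + S²)
l(X, F) = -F*(X + X²)/8 (l(X, F) = -(X + X²)*(F + (-4 + (-2)²))/8 = -(X + X²)*(F + (-4 + 4))/8 = -(X + X²)*(F + 0)/8 = -(X + X²)*F/8 = -F*(X + X²)/8)
Z(-2)*14 + l(0, 11) = -2*14 + (⅛)*11*0*(-1 - 1*0) = -28 + (⅛)*11*0*(-1 + 0) = -28 + (⅛)*11*0*(-1) = -28 + 0 = -28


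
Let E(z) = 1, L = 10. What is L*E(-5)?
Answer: 10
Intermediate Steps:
L*E(-5) = 10*1 = 10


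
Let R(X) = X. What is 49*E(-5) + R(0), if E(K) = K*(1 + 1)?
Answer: -490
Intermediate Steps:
E(K) = 2*K (E(K) = K*2 = 2*K)
49*E(-5) + R(0) = 49*(2*(-5)) + 0 = 49*(-10) + 0 = -490 + 0 = -490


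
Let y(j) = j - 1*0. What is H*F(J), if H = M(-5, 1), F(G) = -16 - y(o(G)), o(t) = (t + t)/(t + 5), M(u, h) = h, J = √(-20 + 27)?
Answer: -137/9 - 5*√7/9 ≈ -16.692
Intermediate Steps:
J = √7 ≈ 2.6458
o(t) = 2*t/(5 + t) (o(t) = (2*t)/(5 + t) = 2*t/(5 + t))
y(j) = j (y(j) = j + 0 = j)
F(G) = -16 - 2*G/(5 + G)
H = 1
H*F(J) = 1*(2*(-40 - 9*√7)/(5 + √7)) = 2*(-40 - 9*√7)/(5 + √7)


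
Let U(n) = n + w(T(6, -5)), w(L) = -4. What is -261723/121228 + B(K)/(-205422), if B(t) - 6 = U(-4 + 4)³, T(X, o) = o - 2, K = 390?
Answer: -26878315441/12451449108 ≈ -2.1586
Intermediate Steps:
T(X, o) = -2 + o
U(n) = -4 + n (U(n) = n - 4 = -4 + n)
B(t) = -58 (B(t) = 6 + (-4 + (-4 + 4))³ = 6 + (-4 + 0)³ = 6 + (-4)³ = 6 - 64 = -58)
-261723/121228 + B(K)/(-205422) = -261723/121228 - 58/(-205422) = -261723*1/121228 - 58*(-1/205422) = -261723/121228 + 29/102711 = -26878315441/12451449108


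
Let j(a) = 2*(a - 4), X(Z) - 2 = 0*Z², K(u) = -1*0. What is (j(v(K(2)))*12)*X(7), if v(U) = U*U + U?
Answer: -192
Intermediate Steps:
K(u) = 0
X(Z) = 2 (X(Z) = 2 + 0*Z² = 2 + 0 = 2)
v(U) = U + U² (v(U) = U² + U = U + U²)
j(a) = -8 + 2*a (j(a) = 2*(-4 + a) = -8 + 2*a)
(j(v(K(2)))*12)*X(7) = ((-8 + 2*(0*(1 + 0)))*12)*2 = ((-8 + 2*(0*1))*12)*2 = ((-8 + 2*0)*12)*2 = ((-8 + 0)*12)*2 = -8*12*2 = -96*2 = -192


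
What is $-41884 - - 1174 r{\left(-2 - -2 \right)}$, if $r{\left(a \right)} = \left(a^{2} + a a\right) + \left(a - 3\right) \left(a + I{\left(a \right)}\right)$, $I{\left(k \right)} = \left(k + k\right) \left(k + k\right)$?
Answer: $-41884$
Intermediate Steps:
$I{\left(k \right)} = 4 k^{2}$ ($I{\left(k \right)} = 2 k 2 k = 4 k^{2}$)
$r{\left(a \right)} = 2 a^{2} + \left(-3 + a\right) \left(a + 4 a^{2}\right)$ ($r{\left(a \right)} = \left(a^{2} + a a\right) + \left(a - 3\right) \left(a + 4 a^{2}\right) = \left(a^{2} + a^{2}\right) + \left(-3 + a\right) \left(a + 4 a^{2}\right) = 2 a^{2} + \left(-3 + a\right) \left(a + 4 a^{2}\right)$)
$-41884 - - 1174 r{\left(-2 - -2 \right)} = -41884 - - 1174 \left(-2 - -2\right) \left(-3 - 9 \left(-2 - -2\right) + 4 \left(-2 - -2\right)^{2}\right) = -41884 - - 1174 \left(-2 + 2\right) \left(-3 - 9 \left(-2 + 2\right) + 4 \left(-2 + 2\right)^{2}\right) = -41884 - - 1174 \cdot 0 \left(-3 - 0 + 4 \cdot 0^{2}\right) = -41884 - - 1174 \cdot 0 \left(-3 + 0 + 4 \cdot 0\right) = -41884 - - 1174 \cdot 0 \left(-3 + 0 + 0\right) = -41884 - - 1174 \cdot 0 \left(-3\right) = -41884 - \left(-1174\right) 0 = -41884 - 0 = -41884 + 0 = -41884$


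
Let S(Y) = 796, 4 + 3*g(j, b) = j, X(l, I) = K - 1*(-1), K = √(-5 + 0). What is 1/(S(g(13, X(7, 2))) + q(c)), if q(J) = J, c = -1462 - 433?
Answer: -1/1099 ≈ -0.00090992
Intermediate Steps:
K = I*√5 (K = √(-5) = I*√5 ≈ 2.2361*I)
X(l, I) = 1 + I*√5 (X(l, I) = I*√5 - 1*(-1) = I*√5 + 1 = 1 + I*√5)
g(j, b) = -4/3 + j/3
c = -1895
1/(S(g(13, X(7, 2))) + q(c)) = 1/(796 - 1895) = 1/(-1099) = -1/1099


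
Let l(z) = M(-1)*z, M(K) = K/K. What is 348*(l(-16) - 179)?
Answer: -67860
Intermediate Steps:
M(K) = 1
l(z) = z (l(z) = 1*z = z)
348*(l(-16) - 179) = 348*(-16 - 179) = 348*(-195) = -67860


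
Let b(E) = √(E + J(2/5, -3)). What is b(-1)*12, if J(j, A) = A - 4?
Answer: 24*I*√2 ≈ 33.941*I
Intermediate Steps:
J(j, A) = -4 + A
b(E) = √(-7 + E) (b(E) = √(E + (-4 - 3)) = √(E - 7) = √(-7 + E))
b(-1)*12 = √(-7 - 1)*12 = √(-8)*12 = (2*I*√2)*12 = 24*I*√2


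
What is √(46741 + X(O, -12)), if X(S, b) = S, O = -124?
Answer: √46617 ≈ 215.91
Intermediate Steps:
√(46741 + X(O, -12)) = √(46741 - 124) = √46617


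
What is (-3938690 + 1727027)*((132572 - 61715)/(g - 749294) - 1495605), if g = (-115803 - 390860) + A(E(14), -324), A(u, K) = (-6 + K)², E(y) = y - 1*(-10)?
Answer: 92541603765913506/27977 ≈ 3.3078e+12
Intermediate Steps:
E(y) = 10 + y (E(y) = y + 10 = 10 + y)
g = -397763 (g = (-115803 - 390860) + (-6 - 324)² = -506663 + (-330)² = -506663 + 108900 = -397763)
(-3938690 + 1727027)*((132572 - 61715)/(g - 749294) - 1495605) = (-3938690 + 1727027)*((132572 - 61715)/(-397763 - 749294) - 1495605) = -2211663*(70857/(-1147057) - 1495605) = -2211663*(70857*(-1/1147057) - 1495605) = -2211663*(-70857/1147057 - 1495605) = -2211663*(-1715544255342/1147057) = 92541603765913506/27977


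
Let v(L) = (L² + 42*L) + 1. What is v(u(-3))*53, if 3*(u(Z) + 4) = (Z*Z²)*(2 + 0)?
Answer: -23267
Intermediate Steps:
u(Z) = -4 + 2*Z³/3 (u(Z) = -4 + ((Z*Z²)*(2 + 0))/3 = -4 + (Z³*2)/3 = -4 + (2*Z³)/3 = -4 + 2*Z³/3)
v(L) = 1 + L² + 42*L
v(u(-3))*53 = (1 + (-4 + (⅔)*(-3)³)² + 42*(-4 + (⅔)*(-3)³))*53 = (1 + (-4 + (⅔)*(-27))² + 42*(-4 + (⅔)*(-27)))*53 = (1 + (-4 - 18)² + 42*(-4 - 18))*53 = (1 + (-22)² + 42*(-22))*53 = (1 + 484 - 924)*53 = -439*53 = -23267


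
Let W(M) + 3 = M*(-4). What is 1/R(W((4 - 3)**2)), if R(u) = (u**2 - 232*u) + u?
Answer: 1/1666 ≈ 0.00060024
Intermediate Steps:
W(M) = -3 - 4*M (W(M) = -3 + M*(-4) = -3 - 4*M)
R(u) = u**2 - 231*u
1/R(W((4 - 3)**2)) = 1/((-3 - 4*(4 - 3)**2)*(-231 + (-3 - 4*(4 - 3)**2))) = 1/((-3 - 4*1**2)*(-231 + (-3 - 4*1**2))) = 1/((-3 - 4*1)*(-231 + (-3 - 4*1))) = 1/((-3 - 4)*(-231 + (-3 - 4))) = 1/(-7*(-231 - 7)) = 1/(-7*(-238)) = 1/1666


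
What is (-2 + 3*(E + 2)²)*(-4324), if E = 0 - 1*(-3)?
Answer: -315652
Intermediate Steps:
E = 3 (E = 0 + 3 = 3)
(-2 + 3*(E + 2)²)*(-4324) = (-2 + 3*(3 + 2)²)*(-4324) = (-2 + 3*5²)*(-4324) = (-2 + 3*25)*(-4324) = (-2 + 75)*(-4324) = 73*(-4324) = -315652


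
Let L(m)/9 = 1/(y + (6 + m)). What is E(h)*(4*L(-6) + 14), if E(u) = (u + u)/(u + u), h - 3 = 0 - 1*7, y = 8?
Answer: 37/2 ≈ 18.500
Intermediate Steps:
L(m) = 9/(14 + m) (L(m) = 9/(8 + (6 + m)) = 9/(14 + m))
h = -4 (h = 3 + (0 - 1*7) = 3 + (0 - 7) = 3 - 7 = -4)
E(u) = 1 (E(u) = (2*u)/((2*u)) = (2*u)*(1/(2*u)) = 1)
E(h)*(4*L(-6) + 14) = 1*(4*(9/(14 - 6)) + 14) = 1*(4*(9/8) + 14) = 1*(9/2 + 14) = 1*(37/2) = 37/2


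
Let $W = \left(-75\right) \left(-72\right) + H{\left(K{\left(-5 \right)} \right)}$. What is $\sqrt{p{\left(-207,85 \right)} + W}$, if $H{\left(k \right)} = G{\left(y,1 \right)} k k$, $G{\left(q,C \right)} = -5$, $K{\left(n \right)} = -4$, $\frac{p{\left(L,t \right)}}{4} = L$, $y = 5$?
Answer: $2 \sqrt{1123} \approx 67.022$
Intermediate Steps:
$p{\left(L,t \right)} = 4 L$
$H{\left(k \right)} = - 5 k^{2}$ ($H{\left(k \right)} = - 5 k k = - 5 k^{2}$)
$W = 5320$ ($W = \left(-75\right) \left(-72\right) - 5 \left(-4\right)^{2} = 5400 - 80 = 5320$)
$\sqrt{p{\left(-207,85 \right)} + W} = \sqrt{4 \left(-207\right) + 5320} = \sqrt{-828 + 5320} = \sqrt{4492} = 2 \sqrt{1123}$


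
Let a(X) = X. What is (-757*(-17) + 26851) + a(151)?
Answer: 39871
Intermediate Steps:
(-757*(-17) + 26851) + a(151) = (-757*(-17) + 26851) + 151 = (12869 + 26851) + 151 = 39720 + 151 = 39871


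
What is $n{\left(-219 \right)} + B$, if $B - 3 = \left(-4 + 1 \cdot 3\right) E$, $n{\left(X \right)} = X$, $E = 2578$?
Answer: $-2794$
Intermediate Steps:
$B = -2575$ ($B = 3 + \left(-4 + 1 \cdot 3\right) 2578 = 3 + \left(-4 + 3\right) 2578 = 3 - 2578 = -2575$)
$n{\left(-219 \right)} + B = -219 - 2575 = -2794$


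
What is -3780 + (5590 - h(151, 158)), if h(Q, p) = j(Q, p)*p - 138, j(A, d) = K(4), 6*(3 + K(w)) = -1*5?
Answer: 7661/3 ≈ 2553.7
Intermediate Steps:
K(w) = -23/6 (K(w) = -3 + (-1*5)/6 = -3 + (⅙)*(-5) = -3 - ⅚ = -23/6)
j(A, d) = -23/6
h(Q, p) = -138 - 23*p/6 (h(Q, p) = -23*p/6 - 138 = -138 - 23*p/6)
-3780 + (5590 - h(151, 158)) = -3780 + (5590 - (-138 - 23/6*158)) = -3780 + (5590 - (-138 - 1817/3)) = -3780 + (5590 - 1*(-2231/3)) = -3780 + (5590 + 2231/3) = -3780 + 19001/3 = 7661/3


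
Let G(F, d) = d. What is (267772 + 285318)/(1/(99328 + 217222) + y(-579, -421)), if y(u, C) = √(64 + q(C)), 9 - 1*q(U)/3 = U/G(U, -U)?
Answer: -175080639500/9419166834999 + 55421776433725000*√94/9419166834999 ≈ 57047.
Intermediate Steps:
q(U) = 30 (q(U) = 27 - 3*U/((-U)) = 27 - 3*U*(-1/U) = 27 - 3*(-1) = 27 + 3 = 30)
y(u, C) = √94 (y(u, C) = √(64 + 30) = √94)
(267772 + 285318)/(1/(99328 + 217222) + y(-579, -421)) = (267772 + 285318)/(1/(99328 + 217222) + √94) = 553090/(1/316550 + √94)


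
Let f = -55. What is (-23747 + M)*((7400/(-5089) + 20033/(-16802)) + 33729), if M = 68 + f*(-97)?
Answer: -26450072459658900/42752689 ≈ -6.1868e+8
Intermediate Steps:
M = 5403 (M = 68 - 55*(-97) = 68 + 5335 = 5403)
(-23747 + M)*((7400/(-5089) + 20033/(-16802)) + 33729) = (-23747 + 5403)*((7400/(-5089) + 20033/(-16802)) + 33729) = -18344*((7400*(-1/5089) + 20033*(-1/16802)) + 33729) = -18344*((-7400/5089 - 20033/16802) + 33729) = -18344*(-226282737/85505378 + 33729) = -18344*2883784611825/85505378 = -26450072459658900/42752689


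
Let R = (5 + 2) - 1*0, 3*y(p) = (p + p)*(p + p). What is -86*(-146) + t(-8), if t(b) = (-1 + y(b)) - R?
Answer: 37900/3 ≈ 12633.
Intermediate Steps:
y(p) = 4*p**2/3 (y(p) = ((p + p)*(p + p))/3 = ((2*p)*(2*p))/3 = (4*p**2)/3 = 4*p**2/3)
R = 7 (R = 7 + 0 = 7)
t(b) = -8 + 4*b**2/3 (t(b) = (-1 + 4*b**2/3) - 1*7 = (-1 + 4*b**2/3) - 7 = -8 + 4*b**2/3)
-86*(-146) + t(-8) = -86*(-146) + (-8 + (4/3)*(-8)**2) = 12556 + (-8 + (4/3)*64) = 12556 + (-8 + 256/3) = 12556 + 232/3 = 37900/3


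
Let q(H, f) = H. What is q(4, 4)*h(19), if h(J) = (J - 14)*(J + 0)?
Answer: 380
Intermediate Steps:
h(J) = J*(-14 + J) (h(J) = (-14 + J)*J = J*(-14 + J))
q(4, 4)*h(19) = 4*(19*(-14 + 19)) = 4*(19*5) = 4*95 = 380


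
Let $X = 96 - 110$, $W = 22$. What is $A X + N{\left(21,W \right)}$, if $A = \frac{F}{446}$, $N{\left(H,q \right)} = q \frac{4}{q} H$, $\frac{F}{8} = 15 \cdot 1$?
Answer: $\frac{17892}{223} \approx 80.233$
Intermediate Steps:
$F = 120$ ($F = 8 \cdot 15 \cdot 1 = 8 \cdot 15 = 120$)
$N{\left(H,q \right)} = 4 H$
$A = \frac{60}{223}$ ($A = \frac{120}{446} = 120 \cdot \frac{1}{446} = \frac{60}{223} \approx 0.26906$)
$X = -14$
$A X + N{\left(21,W \right)} = \frac{60}{223} \left(-14\right) + 4 \cdot 21 = - \frac{840}{223} + 84 = \frac{17892}{223}$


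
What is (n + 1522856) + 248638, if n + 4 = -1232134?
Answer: 539356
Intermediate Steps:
n = -1232138 (n = -4 - 1232134 = -1232138)
(n + 1522856) + 248638 = (-1232138 + 1522856) + 248638 = 290718 + 248638 = 539356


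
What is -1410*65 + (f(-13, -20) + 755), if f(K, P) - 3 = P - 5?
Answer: -90917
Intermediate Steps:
f(K, P) = -2 + P (f(K, P) = 3 + (P - 5) = 3 + (-5 + P) = -2 + P)
-1410*65 + (f(-13, -20) + 755) = -1410*65 + ((-2 - 20) + 755) = -470*195 + (-22 + 755) = -91650 + 733 = -90917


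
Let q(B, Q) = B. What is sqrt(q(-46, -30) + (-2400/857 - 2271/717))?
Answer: I*sqrt(2180178410361)/204823 ≈ 7.2089*I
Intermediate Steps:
sqrt(q(-46, -30) + (-2400/857 - 2271/717)) = sqrt(-46 + (-2400/857 - 2271/717)) = sqrt(-46 + (-2400*1/857 - 2271*1/717)) = sqrt(-46 + (-2400/857 - 757/239)) = sqrt(-46 - 1222349/204823) = sqrt(-10644207/204823) = I*sqrt(2180178410361)/204823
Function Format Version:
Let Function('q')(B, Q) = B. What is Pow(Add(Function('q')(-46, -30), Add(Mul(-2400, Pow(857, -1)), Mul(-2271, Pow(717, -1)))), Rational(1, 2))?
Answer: Mul(Rational(1, 204823), I, Pow(2180178410361, Rational(1, 2))) ≈ Mul(7.2089, I)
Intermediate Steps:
Pow(Add(Function('q')(-46, -30), Add(Mul(-2400, Pow(857, -1)), Mul(-2271, Pow(717, -1)))), Rational(1, 2)) = Pow(Add(-46, Add(Mul(-2400, Pow(857, -1)), Mul(-2271, Pow(717, -1)))), Rational(1, 2)) = Pow(Add(-46, Add(Mul(-2400, Rational(1, 857)), Mul(-2271, Rational(1, 717)))), Rational(1, 2)) = Pow(Add(-46, Add(Rational(-2400, 857), Rational(-757, 239))), Rational(1, 2)) = Pow(Add(-46, Rational(-1222349, 204823)), Rational(1, 2)) = Pow(Rational(-10644207, 204823), Rational(1, 2)) = Mul(Rational(1, 204823), I, Pow(2180178410361, Rational(1, 2)))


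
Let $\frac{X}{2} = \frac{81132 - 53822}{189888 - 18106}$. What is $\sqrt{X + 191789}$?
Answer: $\frac{3 \sqrt{157208934239591}}{85891} \approx 437.94$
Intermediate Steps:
$X = \frac{27310}{85891}$ ($X = 2 \frac{81132 - 53822}{189888 - 18106} = 2 \cdot \frac{27310}{171782} = 2 \cdot 27310 \cdot \frac{1}{171782} = 2 \cdot \frac{13655}{85891} = \frac{27310}{85891} \approx 0.31796$)
$\sqrt{X + 191789} = \sqrt{\frac{27310}{85891} + 191789} = \sqrt{\frac{16472976309}{85891}} = \frac{3 \sqrt{157208934239591}}{85891}$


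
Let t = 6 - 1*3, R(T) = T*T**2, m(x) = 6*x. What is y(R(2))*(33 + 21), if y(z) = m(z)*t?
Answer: 7776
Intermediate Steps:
R(T) = T**3
t = 3 (t = 6 - 3 = 3)
y(z) = 18*z (y(z) = (6*z)*3 = 18*z)
y(R(2))*(33 + 21) = (18*2**3)*(33 + 21) = (18*8)*54 = 144*54 = 7776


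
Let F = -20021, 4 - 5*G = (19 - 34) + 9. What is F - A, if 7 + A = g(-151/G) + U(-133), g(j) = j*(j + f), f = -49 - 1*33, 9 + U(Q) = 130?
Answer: -128105/4 ≈ -32026.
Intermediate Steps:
G = 2 (G = 4/5 - ((19 - 34) + 9)/5 = 4/5 - (-15 + 9)/5 = 4/5 - 1/5*(-6) = 4/5 + 6/5 = 2)
U(Q) = 121 (U(Q) = -9 + 130 = 121)
f = -82 (f = -49 - 33 = -82)
g(j) = j*(-82 + j) (g(j) = j*(j - 82) = j*(-82 + j))
A = 48021/4 (A = -7 + ((-151/2)*(-82 - 151/2) + 121) = -7 + ((-151*1/2)*(-82 - 151*1/2) + 121) = -7 + (-151*(-82 - 151/2)/2 + 121) = -7 + (-151/2*(-315/2) + 121) = -7 + (47565/4 + 121) = -7 + 48049/4 = 48021/4 ≈ 12005.)
F - A = -20021 - 1*48021/4 = -20021 - 48021/4 = -128105/4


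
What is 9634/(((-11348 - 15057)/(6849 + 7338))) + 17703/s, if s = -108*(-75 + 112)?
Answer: -60736774387/11723820 ≈ -5180.6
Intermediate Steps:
s = -3996 (s = -108*37 = -3996)
9634/(((-11348 - 15057)/(6849 + 7338))) + 17703/s = 9634/(((-11348 - 15057)/(6849 + 7338))) + 17703/(-3996) = 9634/((-26405/14187)) + 17703*(-1/3996) = 9634/((-26405*1/14187)) - 1967/444 = 9634/(-26405/14187) - 1967/444 = 9634*(-14187/26405) - 1967/444 = -136677558/26405 - 1967/444 = -60736774387/11723820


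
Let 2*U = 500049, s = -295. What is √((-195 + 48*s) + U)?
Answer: 207*√22/2 ≈ 485.46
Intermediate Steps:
U = 500049/2 (U = (½)*500049 = 500049/2 ≈ 2.5002e+5)
√((-195 + 48*s) + U) = √((-195 + 48*(-295)) + 500049/2) = √((-195 - 14160) + 500049/2) = √(-14355 + 500049/2) = √(471339/2) = 207*√22/2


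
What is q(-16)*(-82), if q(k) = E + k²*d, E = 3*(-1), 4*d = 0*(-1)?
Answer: 246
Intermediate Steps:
d = 0 (d = (0*(-1))/4 = (¼)*0 = 0)
E = -3
q(k) = -3 (q(k) = -3 + k²*0 = -3 + 0 = -3)
q(-16)*(-82) = -3*(-82) = 246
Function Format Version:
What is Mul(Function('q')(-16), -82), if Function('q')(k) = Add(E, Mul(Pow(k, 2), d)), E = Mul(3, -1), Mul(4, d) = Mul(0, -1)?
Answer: 246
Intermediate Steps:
d = 0 (d = Mul(Rational(1, 4), Mul(0, -1)) = Mul(Rational(1, 4), 0) = 0)
E = -3
Function('q')(k) = -3 (Function('q')(k) = Add(-3, Mul(Pow(k, 2), 0)) = Add(-3, 0) = -3)
Mul(Function('q')(-16), -82) = Mul(-3, -82) = 246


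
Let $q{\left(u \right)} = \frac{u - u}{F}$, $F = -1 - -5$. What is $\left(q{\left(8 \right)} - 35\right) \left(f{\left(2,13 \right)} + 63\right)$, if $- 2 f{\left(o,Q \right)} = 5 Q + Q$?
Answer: $-840$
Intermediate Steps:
$f{\left(o,Q \right)} = - 3 Q$ ($f{\left(o,Q \right)} = - \frac{5 Q + Q}{2} = - \frac{6 Q}{2} = - 3 Q$)
$F = 4$ ($F = -1 + 5 = 4$)
$q{\left(u \right)} = 0$ ($q{\left(u \right)} = \frac{u - u}{4} = 0 \cdot \frac{1}{4} = 0$)
$\left(q{\left(8 \right)} - 35\right) \left(f{\left(2,13 \right)} + 63\right) = \left(0 - 35\right) \left(\left(-3\right) 13 + 63\right) = - 35 \left(-39 + 63\right) = \left(-35\right) 24 = -840$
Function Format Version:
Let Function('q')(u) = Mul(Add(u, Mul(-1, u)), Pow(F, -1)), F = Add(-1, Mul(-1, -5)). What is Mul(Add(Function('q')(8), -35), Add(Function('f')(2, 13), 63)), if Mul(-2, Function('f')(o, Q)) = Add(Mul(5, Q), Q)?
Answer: -840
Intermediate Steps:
Function('f')(o, Q) = Mul(-3, Q) (Function('f')(o, Q) = Mul(Rational(-1, 2), Add(Mul(5, Q), Q)) = Mul(Rational(-1, 2), Mul(6, Q)) = Mul(-3, Q))
F = 4 (F = Add(-1, 5) = 4)
Function('q')(u) = 0 (Function('q')(u) = Mul(Add(u, Mul(-1, u)), Pow(4, -1)) = Mul(0, Rational(1, 4)) = 0)
Mul(Add(Function('q')(8), -35), Add(Function('f')(2, 13), 63)) = Mul(Add(0, -35), Add(Mul(-3, 13), 63)) = Mul(-35, Add(-39, 63)) = Mul(-35, 24) = -840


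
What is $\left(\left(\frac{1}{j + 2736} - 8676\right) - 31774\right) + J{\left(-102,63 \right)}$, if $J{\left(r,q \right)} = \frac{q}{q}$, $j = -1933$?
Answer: $- \frac{32480546}{803} \approx -40449.0$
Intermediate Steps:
$J{\left(r,q \right)} = 1$
$\left(\left(\frac{1}{j + 2736} - 8676\right) - 31774\right) + J{\left(-102,63 \right)} = \left(\left(\frac{1}{-1933 + 2736} - 8676\right) - 31774\right) + 1 = \left(\left(\frac{1}{803} - 8676\right) - 31774\right) + 1 = \left(- \frac{6966827}{803} - 31774\right) + 1 = - \frac{32481349}{803} + 1 = - \frac{32480546}{803}$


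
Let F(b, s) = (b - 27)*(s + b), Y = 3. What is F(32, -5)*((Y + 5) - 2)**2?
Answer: 4860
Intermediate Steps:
F(b, s) = (-27 + b)*(b + s)
F(32, -5)*((Y + 5) - 2)**2 = (32**2 - 27*32 - 27*(-5) + 32*(-5))*((3 + 5) - 2)**2 = (1024 - 864 + 135 - 160)*(8 - 2)**2 = 135*6**2 = 135*36 = 4860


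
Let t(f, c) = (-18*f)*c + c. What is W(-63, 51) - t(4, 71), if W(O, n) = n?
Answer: 5092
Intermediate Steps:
t(f, c) = c - 18*c*f (t(f, c) = -18*c*f + c = c - 18*c*f)
W(-63, 51) - t(4, 71) = 51 - 71*(1 - 18*4) = 51 - 71*(1 - 72) = 51 - 71*(-71) = 51 - 1*(-5041) = 51 + 5041 = 5092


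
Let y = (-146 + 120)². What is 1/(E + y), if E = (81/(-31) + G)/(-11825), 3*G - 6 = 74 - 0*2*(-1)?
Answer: 1099725/743411863 ≈ 0.0014793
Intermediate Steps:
G = 80/3 (G = 2 + (74 - 0*2*(-1))/3 = 2 + (74 - 0*(-1))/3 = 2 + (74 - 1*0)/3 = 2 + (74 + 0)/3 = 2 + (⅓)*74 = 2 + 74/3 = 80/3 ≈ 26.667)
y = 676 (y = (-26)² = 676)
E = -2237/1099725 (E = (81/(-31) + 80/3)/(-11825) = (81*(-1/31) + 80/3)*(-1/11825) = (-81/31 + 80/3)*(-1/11825) = (2237/93)*(-1/11825) = -2237/1099725 ≈ -0.0020341)
1/(E + y) = 1/(-2237/1099725 + 676) = 1/(743411863/1099725) = 1099725/743411863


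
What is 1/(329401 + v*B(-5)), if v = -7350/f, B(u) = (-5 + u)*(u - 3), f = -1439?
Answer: 1439/474596039 ≈ 3.0321e-6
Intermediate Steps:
B(u) = (-5 + u)*(-3 + u)
v = 7350/1439 (v = -7350/(-1439) = -7350*(-1/1439) = 7350/1439 ≈ 5.1077)
1/(329401 + v*B(-5)) = 1/(329401 + 7350*(15 + (-5)**2 - 8*(-5))/1439) = 1/(329401 + 7350*(15 + 25 + 40)/1439) = 1/(329401 + (7350/1439)*80) = 1/(329401 + 588000/1439) = 1/(474596039/1439) = 1439/474596039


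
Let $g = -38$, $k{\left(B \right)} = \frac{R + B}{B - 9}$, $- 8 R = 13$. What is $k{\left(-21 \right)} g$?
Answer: $- \frac{3439}{120} \approx -28.658$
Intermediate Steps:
$R = - \frac{13}{8}$ ($R = \left(- \frac{1}{8}\right) 13 = - \frac{13}{8} \approx -1.625$)
$k{\left(B \right)} = \frac{- \frac{13}{8} + B}{-9 + B}$ ($k{\left(B \right)} = \frac{- \frac{13}{8} + B}{B - 9} = \frac{- \frac{13}{8} + B}{-9 + B}$)
$k{\left(-21 \right)} g = \frac{- \frac{13}{8} - 21}{-9 - 21} \left(-38\right) = \frac{1}{-30} \left(- \frac{181}{8}\right) \left(-38\right) = \left(- \frac{1}{30}\right) \left(- \frac{181}{8}\right) \left(-38\right) = \frac{181}{240} \left(-38\right) = - \frac{3439}{120}$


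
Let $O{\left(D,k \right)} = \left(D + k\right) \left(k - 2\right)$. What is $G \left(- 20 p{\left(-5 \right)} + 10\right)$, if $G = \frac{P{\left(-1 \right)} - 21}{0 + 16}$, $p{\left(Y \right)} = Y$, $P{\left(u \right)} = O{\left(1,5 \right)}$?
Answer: $- \frac{165}{8} \approx -20.625$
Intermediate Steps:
$O{\left(D,k \right)} = \left(-2 + k\right) \left(D + k\right)$ ($O{\left(D,k \right)} = \left(D + k\right) \left(-2 + k\right) = \left(-2 + k\right) \left(D + k\right)$)
$P{\left(u \right)} = 18$ ($P{\left(u \right)} = 5^{2} - 2 - 10 + 1 \cdot 5 = 25 - 2 - 10 + 5 = 18$)
$G = - \frac{3}{16}$ ($G = \frac{18 - 21}{0 + 16} = - \frac{3}{16} \approx -0.1875$)
$G \left(- 20 p{\left(-5 \right)} + 10\right) = - \frac{3 \left(\left(-20\right) \left(-5\right) + 10\right)}{16} = - \frac{3 \left(100 + 10\right)}{16} = \left(- \frac{3}{16}\right) 110 = - \frac{165}{8}$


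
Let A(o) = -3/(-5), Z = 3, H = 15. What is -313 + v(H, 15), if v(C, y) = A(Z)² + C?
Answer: -7441/25 ≈ -297.64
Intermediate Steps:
A(o) = ⅗ (A(o) = -3*(-⅕) = ⅗)
v(C, y) = 9/25 + C (v(C, y) = (⅗)² + C = 9/25 + C)
-313 + v(H, 15) = -313 + (9/25 + 15) = -313 + 384/25 = -7441/25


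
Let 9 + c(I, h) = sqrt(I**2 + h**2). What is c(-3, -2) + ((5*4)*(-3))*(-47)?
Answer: 2811 + sqrt(13) ≈ 2814.6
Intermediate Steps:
c(I, h) = -9 + sqrt(I**2 + h**2)
c(-3, -2) + ((5*4)*(-3))*(-47) = (-9 + sqrt((-3)**2 + (-2)**2)) + ((5*4)*(-3))*(-47) = (-9 + sqrt(9 + 4)) + (20*(-3))*(-47) = (-9 + sqrt(13)) - 60*(-47) = (-9 + sqrt(13)) + 2820 = 2811 + sqrt(13)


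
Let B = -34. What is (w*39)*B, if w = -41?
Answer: 54366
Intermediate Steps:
(w*39)*B = -41*39*(-34) = -1599*(-34) = 54366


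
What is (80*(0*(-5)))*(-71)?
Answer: 0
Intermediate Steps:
(80*(0*(-5)))*(-71) = (80*0)*(-71) = 0*(-71) = 0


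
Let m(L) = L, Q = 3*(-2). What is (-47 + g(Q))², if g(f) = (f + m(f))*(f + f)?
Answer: 9409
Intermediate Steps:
Q = -6
g(f) = 4*f² (g(f) = (f + f)*(f + f) = (2*f)*(2*f) = 4*f²)
(-47 + g(Q))² = (-47 + 4*(-6)²)² = (-47 + 4*36)² = (-47 + 144)² = 97² = 9409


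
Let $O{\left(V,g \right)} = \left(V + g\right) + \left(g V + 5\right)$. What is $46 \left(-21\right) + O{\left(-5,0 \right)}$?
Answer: $-966$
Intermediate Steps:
$O{\left(V,g \right)} = 5 + V + g + V g$ ($O{\left(V,g \right)} = \left(V + g\right) + \left(V g + 5\right) = \left(V + g\right) + \left(5 + V g\right) = 5 + V + g + V g$)
$46 \left(-21\right) + O{\left(-5,0 \right)} = 46 \left(-21\right) + \left(5 - 5 + 0 - 0\right) = -966 + \left(5 - 5 + 0 + 0\right) = -966 + 0 = -966$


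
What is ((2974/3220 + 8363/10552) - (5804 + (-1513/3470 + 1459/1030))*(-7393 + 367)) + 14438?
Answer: 12386824977967750351/303596920760 ≈ 4.0800e+7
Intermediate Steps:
((2974/3220 + 8363/10552) - (5804 + (-1513/3470 + 1459/1030))*(-7393 + 367)) + 14438 = ((2974*(1/3220) + 8363*(1/10552)) - (5804 + (-1513*1/3470 + 1459*(1/1030)))*(-7026)) + 14438 = ((1487/1610 + 8363/10552) - (5804 + (-1513/3470 + 1459/1030))*(-7026)) + 14438 = (14577627/8494360 - (5804 + 175217/178705)*(-7026)) + 14438 = (14577627/8494360 - 1037379037*(-7026)/178705) + 14438 = (14577627/8494360 - 1*(-7288625113962/178705)) + 14438 = (14577627/8494360 + 7288625113962/178705) + 14438 = 12382441645625817471/303596920760 + 14438 = 12386824977967750351/303596920760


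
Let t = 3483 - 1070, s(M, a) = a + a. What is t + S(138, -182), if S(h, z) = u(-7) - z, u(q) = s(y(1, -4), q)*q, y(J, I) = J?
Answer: 2693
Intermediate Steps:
s(M, a) = 2*a
u(q) = 2*q² (u(q) = (2*q)*q = 2*q²)
S(h, z) = 98 - z (S(h, z) = 2*(-7)² - z = 2*49 - z = 98 - z)
t = 2413
t + S(138, -182) = 2413 + (98 - 1*(-182)) = 2413 + (98 + 182) = 2413 + 280 = 2693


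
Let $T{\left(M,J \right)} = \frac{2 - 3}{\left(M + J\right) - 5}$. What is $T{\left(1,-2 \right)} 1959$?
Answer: $\frac{653}{2} \approx 326.5$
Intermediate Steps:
$T{\left(M,J \right)} = - \frac{1}{-5 + J + M}$ ($T{\left(M,J \right)} = - \frac{1}{\left(J + M\right) - 5} = - \frac{1}{-5 + J + M}$)
$T{\left(1,-2 \right)} 1959 = - \frac{1}{-5 - 2 + 1} \cdot 1959 = - \frac{1}{-6} \cdot 1959 = \left(-1\right) \left(- \frac{1}{6}\right) 1959 = \frac{1}{6} \cdot 1959 = \frac{653}{2}$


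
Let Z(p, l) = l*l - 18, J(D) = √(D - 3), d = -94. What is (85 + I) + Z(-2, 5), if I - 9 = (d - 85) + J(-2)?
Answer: -78 + I*√5 ≈ -78.0 + 2.2361*I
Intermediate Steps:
J(D) = √(-3 + D)
Z(p, l) = -18 + l² (Z(p, l) = l² - 18 = -18 + l²)
I = -170 + I*√5 (I = 9 + ((-94 - 85) + √(-3 - 2)) = 9 + (-179 + √(-5)) = 9 + (-179 + I*√5) = -170 + I*√5 ≈ -170.0 + 2.2361*I)
(85 + I) + Z(-2, 5) = (85 + (-170 + I*√5)) + (-18 + 5²) = (-85 + I*√5) + (-18 + 25) = (-85 + I*√5) + 7 = -78 + I*√5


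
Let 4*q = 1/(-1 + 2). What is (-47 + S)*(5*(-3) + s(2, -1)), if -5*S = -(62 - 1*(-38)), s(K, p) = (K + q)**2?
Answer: 4293/16 ≈ 268.31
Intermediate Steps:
q = 1/4 (q = 1/(4*(-1 + 2)) = (1/4)/1 = (1/4)*1 = 1/4 ≈ 0.25000)
s(K, p) = (1/4 + K)**2 (s(K, p) = (K + 1/4)**2 = (1/4 + K)**2)
S = 20 (S = -(-1)*(62 - 1*(-38))/5 = -(-1)*(62 + 38)/5 = -(-1)*100/5 = -1/5*(-100) = 20)
(-47 + S)*(5*(-3) + s(2, -1)) = (-47 + 20)*(5*(-3) + (1 + 4*2)**2/16) = -27*(-15 + (1 + 8)**2/16) = -27*(-15 + (1/16)*9**2) = -27*(-15 + (1/16)*81) = -27*(-15 + 81/16) = -27*(-159/16) = 4293/16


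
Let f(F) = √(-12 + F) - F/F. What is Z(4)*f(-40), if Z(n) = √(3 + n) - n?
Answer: (1 - 2*I*√13)*(4 - √7) ≈ 1.3542 - 9.7656*I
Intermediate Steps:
f(F) = -1 + √(-12 + F) (f(F) = √(-12 + F) - 1*1 = √(-12 + F) - 1 = -1 + √(-12 + F))
Z(4)*f(-40) = (√(3 + 4) - 1*4)*(-1 + √(-12 - 40)) = (√7 - 4)*(-1 + √(-52)) = (-4 + √7)*(-1 + 2*I*√13) = (-1 + 2*I*√13)*(-4 + √7)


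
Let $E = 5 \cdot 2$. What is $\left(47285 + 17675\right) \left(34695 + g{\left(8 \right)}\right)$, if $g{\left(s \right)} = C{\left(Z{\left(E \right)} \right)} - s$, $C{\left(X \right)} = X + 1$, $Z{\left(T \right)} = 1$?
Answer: $2253397440$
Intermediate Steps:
$E = 10$
$C{\left(X \right)} = 1 + X$
$g{\left(s \right)} = 2 - s$ ($g{\left(s \right)} = \left(1 + 1\right) - s = 2 - s$)
$\left(47285 + 17675\right) \left(34695 + g{\left(8 \right)}\right) = \left(47285 + 17675\right) \left(34695 + \left(2 - 8\right)\right) = 64960 \left(34695 + \left(2 - 8\right)\right) = 64960 \left(34695 - 6\right) = 64960 \cdot 34689 = 2253397440$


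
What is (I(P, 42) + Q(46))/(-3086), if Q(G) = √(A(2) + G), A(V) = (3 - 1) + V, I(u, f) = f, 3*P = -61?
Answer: -21/1543 - 5*√2/3086 ≈ -0.015901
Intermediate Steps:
P = -61/3 (P = (⅓)*(-61) = -61/3 ≈ -20.333)
A(V) = 2 + V
Q(G) = √(4 + G) (Q(G) = √((2 + 2) + G) = √(4 + G))
(I(P, 42) + Q(46))/(-3086) = (42 + √(4 + 46))/(-3086) = (42 + √50)*(-1/3086) = (42 + 5*√2)*(-1/3086) = -21/1543 - 5*√2/3086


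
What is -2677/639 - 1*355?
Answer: -229522/639 ≈ -359.19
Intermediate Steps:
-2677/639 - 1*355 = -2677*1/639 - 355 = -2677/639 - 355 = -229522/639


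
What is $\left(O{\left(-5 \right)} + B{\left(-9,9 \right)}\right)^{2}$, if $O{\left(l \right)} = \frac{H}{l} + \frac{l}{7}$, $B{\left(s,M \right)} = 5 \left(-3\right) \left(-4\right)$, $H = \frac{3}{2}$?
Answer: $\frac{17048641}{4900} \approx 3479.3$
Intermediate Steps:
$H = \frac{3}{2}$ ($H = 3 \cdot \frac{1}{2} = \frac{3}{2} \approx 1.5$)
$B{\left(s,M \right)} = 60$ ($B{\left(s,M \right)} = \left(-15\right) \left(-4\right) = 60$)
$O{\left(l \right)} = \frac{l}{7} + \frac{3}{2 l}$ ($O{\left(l \right)} = \frac{3}{2 l} + \frac{l}{7} = \frac{l}{7} + \frac{3}{2 l}$)
$\left(O{\left(-5 \right)} + B{\left(-9,9 \right)}\right)^{2} = \left(\left(\frac{1}{7} \left(-5\right) + \frac{3}{2 \left(-5\right)}\right) + 60\right)^{2} = \left(\left(- \frac{5}{7} + \frac{3}{2} \left(- \frac{1}{5}\right)\right) + 60\right)^{2} = \left(\left(- \frac{5}{7} - \frac{3}{10}\right) + 60\right)^{2} = \left(- \frac{71}{70} + 60\right)^{2} = \left(\frac{4129}{70}\right)^{2} = \frac{17048641}{4900}$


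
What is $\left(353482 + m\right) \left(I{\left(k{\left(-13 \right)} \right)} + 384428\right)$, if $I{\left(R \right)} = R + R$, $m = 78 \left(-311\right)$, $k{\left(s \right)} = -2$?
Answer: $126561606976$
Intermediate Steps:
$m = -24258$
$I{\left(R \right)} = 2 R$
$\left(353482 + m\right) \left(I{\left(k{\left(-13 \right)} \right)} + 384428\right) = \left(353482 - 24258\right) \left(2 \left(-2\right) + 384428\right) = 329224 \left(-4 + 384428\right) = 329224 \cdot 384424 = 126561606976$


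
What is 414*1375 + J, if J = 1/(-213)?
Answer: 121250249/213 ≈ 5.6925e+5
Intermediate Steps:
J = -1/213 ≈ -0.0046948
414*1375 + J = 414*1375 - 1/213 = 569250 - 1/213 = 121250249/213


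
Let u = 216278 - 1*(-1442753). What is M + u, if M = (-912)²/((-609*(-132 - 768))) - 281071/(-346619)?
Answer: 1250739129331268/753896325 ≈ 1.6590e+6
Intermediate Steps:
M = 1755370193/753896325 (M = 831744/((-609*(-900))) - 281071*(-1/346619) = 831744/548100 + 40153/49517 = 831744*(1/548100) + 40153/49517 = 23104/15225 + 40153/49517 = 1755370193/753896325 ≈ 2.3284)
u = 1659031 (u = 216278 + 1442753 = 1659031)
M + u = 1755370193/753896325 + 1659031 = 1250739129331268/753896325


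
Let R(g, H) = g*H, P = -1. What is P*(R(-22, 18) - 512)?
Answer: 908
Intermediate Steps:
R(g, H) = H*g
P*(R(-22, 18) - 512) = -(18*(-22) - 512) = -(-396 - 512) = -1*(-908) = 908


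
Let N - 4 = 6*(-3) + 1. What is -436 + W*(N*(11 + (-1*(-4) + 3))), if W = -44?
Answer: 9860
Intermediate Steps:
N = -13 (N = 4 + (6*(-3) + 1) = 4 + (-18 + 1) = 4 - 17 = -13)
-436 + W*(N*(11 + (-1*(-4) + 3))) = -436 - (-572)*(11 + (-1*(-4) + 3)) = -436 - (-572)*(11 + (4 + 3)) = -436 - (-572)*(11 + 7) = -436 - (-572)*18 = -436 - 44*(-234) = -436 + 10296 = 9860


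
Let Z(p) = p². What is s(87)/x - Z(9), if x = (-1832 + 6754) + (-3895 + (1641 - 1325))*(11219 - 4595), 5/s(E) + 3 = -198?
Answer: -385898351089/4764177174 ≈ -81.000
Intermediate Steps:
s(E) = -5/201 (s(E) = 5/(-3 - 198) = 5/(-201) = 5*(-1/201) = -5/201)
x = -23702374 (x = 4922 + (-3895 + 316)*6624 = 4922 - 3579*6624 = 4922 - 23707296 = -23702374)
s(87)/x - Z(9) = -5/201/(-23702374) - 1*9² = -5/201*(-1/23702374) - 1*81 = 5/4764177174 - 81 = -385898351089/4764177174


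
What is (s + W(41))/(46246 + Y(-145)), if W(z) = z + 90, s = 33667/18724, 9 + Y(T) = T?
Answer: 828837/287675536 ≈ 0.0028812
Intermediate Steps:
Y(T) = -9 + T
s = 33667/18724 (s = 33667*(1/18724) = 33667/18724 ≈ 1.7981)
W(z) = 90 + z
(s + W(41))/(46246 + Y(-145)) = (33667/18724 + (90 + 41))/(46246 + (-9 - 145)) = (33667/18724 + 131)/(46246 - 154) = (2486511/18724)/46092 = (2486511/18724)*(1/46092) = 828837/287675536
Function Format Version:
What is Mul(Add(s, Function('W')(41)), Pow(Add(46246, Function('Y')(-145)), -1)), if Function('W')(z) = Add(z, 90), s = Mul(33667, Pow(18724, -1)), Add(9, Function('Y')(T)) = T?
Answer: Rational(828837, 287675536) ≈ 0.0028812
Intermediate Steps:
Function('Y')(T) = Add(-9, T)
s = Rational(33667, 18724) (s = Mul(33667, Rational(1, 18724)) = Rational(33667, 18724) ≈ 1.7981)
Function('W')(z) = Add(90, z)
Mul(Add(s, Function('W')(41)), Pow(Add(46246, Function('Y')(-145)), -1)) = Mul(Add(Rational(33667, 18724), Add(90, 41)), Pow(Add(46246, Add(-9, -145)), -1)) = Mul(Add(Rational(33667, 18724), 131), Pow(Add(46246, -154), -1)) = Mul(Rational(2486511, 18724), Pow(46092, -1)) = Mul(Rational(2486511, 18724), Rational(1, 46092)) = Rational(828837, 287675536)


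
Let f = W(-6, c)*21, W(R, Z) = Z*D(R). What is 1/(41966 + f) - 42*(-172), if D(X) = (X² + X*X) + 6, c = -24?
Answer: 19172497/2654 ≈ 7224.0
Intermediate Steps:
D(X) = 6 + 2*X² (D(X) = (X² + X²) + 6 = 2*X² + 6 = 6 + 2*X²)
W(R, Z) = Z*(6 + 2*R²)
f = -39312 (f = (2*(-24)*(3 + (-6)²))*21 = (2*(-24)*(3 + 36))*21 = (2*(-24)*39)*21 = -1872*21 = -39312)
1/(41966 + f) - 42*(-172) = 1/(41966 - 39312) - 42*(-172) = 1/2654 - 1*(-7224) = 1/2654 + 7224 = 19172497/2654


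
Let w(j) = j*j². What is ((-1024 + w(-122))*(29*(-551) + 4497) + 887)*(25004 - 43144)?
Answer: -378424438964740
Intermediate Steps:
w(j) = j³
((-1024 + w(-122))*(29*(-551) + 4497) + 887)*(25004 - 43144) = ((-1024 + (-122)³)*(29*(-551) + 4497) + 887)*(25004 - 43144) = ((-1024 - 1815848)*(-15979 + 4497) + 887)*(-18140) = (-1816872*(-11482) + 887)*(-18140) = (20861324304 + 887)*(-18140) = 20861325191*(-18140) = -378424438964740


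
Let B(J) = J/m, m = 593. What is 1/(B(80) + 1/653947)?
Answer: 387790571/52316353 ≈ 7.4124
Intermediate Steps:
B(J) = J/593
1/(B(80) + 1/653947) = 1/((1/593)*80 + 1/653947) = 1/(80/593 + 1/653947) = 1/(52316353/387790571) = 387790571/52316353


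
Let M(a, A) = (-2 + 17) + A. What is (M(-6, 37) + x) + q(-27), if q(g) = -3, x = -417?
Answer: -368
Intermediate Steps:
M(a, A) = 15 + A
(M(-6, 37) + x) + q(-27) = ((15 + 37) - 417) - 3 = (52 - 417) - 3 = -365 - 3 = -368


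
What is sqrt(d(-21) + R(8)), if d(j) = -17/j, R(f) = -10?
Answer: I*sqrt(4053)/21 ≈ 3.0316*I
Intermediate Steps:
sqrt(d(-21) + R(8)) = sqrt(-17/(-21) - 10) = sqrt(-17*(-1/21) - 10) = sqrt(17/21 - 10) = sqrt(-193/21) = I*sqrt(4053)/21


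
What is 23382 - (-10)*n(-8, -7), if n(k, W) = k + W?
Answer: 23232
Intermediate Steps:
n(k, W) = W + k
23382 - (-10)*n(-8, -7) = 23382 - (-10)*(-7 - 8) = 23382 - (-10)*(-15) = 23382 - 1*150 = 23382 - 150 = 23232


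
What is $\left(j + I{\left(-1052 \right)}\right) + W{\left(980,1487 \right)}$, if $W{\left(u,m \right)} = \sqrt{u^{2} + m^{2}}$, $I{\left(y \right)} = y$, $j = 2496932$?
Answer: $2495880 + \sqrt{3171569} \approx 2.4977 \cdot 10^{6}$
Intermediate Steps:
$W{\left(u,m \right)} = \sqrt{m^{2} + u^{2}}$
$\left(j + I{\left(-1052 \right)}\right) + W{\left(980,1487 \right)} = \left(2496932 - 1052\right) + \sqrt{1487^{2} + 980^{2}} = 2495880 + \sqrt{2211169 + 960400} = 2495880 + \sqrt{3171569}$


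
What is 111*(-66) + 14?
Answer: -7312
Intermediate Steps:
111*(-66) + 14 = -7326 + 14 = -7312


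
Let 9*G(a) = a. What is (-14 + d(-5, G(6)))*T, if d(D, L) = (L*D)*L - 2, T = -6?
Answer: 328/3 ≈ 109.33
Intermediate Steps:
G(a) = a/9
d(D, L) = -2 + D*L**2 (d(D, L) = (D*L)*L - 2 = D*L**2 - 2 = -2 + D*L**2)
(-14 + d(-5, G(6)))*T = (-14 + (-2 - 5*((1/9)*6)**2))*(-6) = (-14 + (-2 - 5*(2/3)**2))*(-6) = (-14 + (-2 - 5*4/9))*(-6) = (-14 + (-2 - 20/9))*(-6) = (-14 - 38/9)*(-6) = -164/9*(-6) = 328/3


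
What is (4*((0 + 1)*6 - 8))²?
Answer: 64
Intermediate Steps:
(4*((0 + 1)*6 - 8))² = (4*(1*6 - 8))² = (4*(6 - 8))² = (4*(-2))² = (-8)² = 64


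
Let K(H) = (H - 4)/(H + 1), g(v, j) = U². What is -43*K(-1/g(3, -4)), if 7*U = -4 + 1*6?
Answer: -559/9 ≈ -62.111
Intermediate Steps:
U = 2/7 (U = (-4 + 1*6)/7 = (-4 + 6)/7 = (⅐)*2 = 2/7 ≈ 0.28571)
g(v, j) = 4/49 (g(v, j) = (2/7)² = 4/49)
K(H) = (-4 + H)/(1 + H)
-43*K(-1/g(3, -4)) = -43*(-4 - 1/4/49)/(1 - 1/4/49) = -43*(-4 - 1*49/4)/(1 - 1*49/4) = -43*(-4 - 49/4)/(1 - 49/4) = -43*(-65)/((-45/4)*4) = -(-172)*(-65)/(45*4) = -43*13/9 = -559/9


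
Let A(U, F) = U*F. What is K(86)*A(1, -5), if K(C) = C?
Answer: -430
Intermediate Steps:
A(U, F) = F*U
K(86)*A(1, -5) = 86*(-5*1) = 86*(-5) = -430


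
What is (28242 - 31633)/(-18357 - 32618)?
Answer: 3391/50975 ≈ 0.066523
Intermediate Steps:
(28242 - 31633)/(-18357 - 32618) = -3391/(-50975) = -3391*(-1/50975) = 3391/50975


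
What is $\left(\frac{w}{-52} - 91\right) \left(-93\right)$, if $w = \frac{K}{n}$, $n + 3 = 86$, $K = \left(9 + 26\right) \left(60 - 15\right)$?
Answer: $\frac{36672783}{4316} \approx 8496.9$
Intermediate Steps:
$K = 1575$ ($K = 35 \cdot 45 = 1575$)
$n = 83$ ($n = -3 + 86 = 83$)
$w = \frac{1575}{83} \approx 18.976$
$\left(\frac{w}{-52} - 91\right) \left(-93\right) = \left(\frac{1575}{83 \left(-52\right)} - 91\right) \left(-93\right) = \left(\frac{1575}{83} \left(- \frac{1}{52}\right) - 91\right) \left(-93\right) = \left(- \frac{1575}{4316} - 91\right) \left(-93\right) = \left(- \frac{394331}{4316}\right) \left(-93\right) = \frac{36672783}{4316}$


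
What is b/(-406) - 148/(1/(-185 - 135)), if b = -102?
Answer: 9614131/203 ≈ 47360.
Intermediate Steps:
b/(-406) - 148/(1/(-185 - 135)) = -102/(-406) - 148/(1/(-185 - 135)) = -102*(-1/406) - 148/(1/(-320)) = 51/203 - 148/(-1/320) = 51/203 - 148*(-320) = 51/203 + 47360 = 9614131/203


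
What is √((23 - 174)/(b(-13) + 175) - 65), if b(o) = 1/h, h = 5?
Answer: I*√12635205/438 ≈ 8.1155*I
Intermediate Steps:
b(o) = ⅕ (b(o) = 1/5 = ⅕)
√((23 - 174)/(b(-13) + 175) - 65) = √((23 - 174)/(⅕ + 175) - 65) = √(-151/876/5 - 65) = √(-151*5/876 - 65) = √(-755/876 - 65) = √(-57695/876) = I*√12635205/438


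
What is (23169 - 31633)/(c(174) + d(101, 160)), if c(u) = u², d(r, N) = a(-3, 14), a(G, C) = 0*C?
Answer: -2116/7569 ≈ -0.27956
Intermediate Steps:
a(G, C) = 0
d(r, N) = 0
(23169 - 31633)/(c(174) + d(101, 160)) = (23169 - 31633)/(174² + 0) = -8464/(30276 + 0) = -8464/30276 = -8464*1/30276 = -2116/7569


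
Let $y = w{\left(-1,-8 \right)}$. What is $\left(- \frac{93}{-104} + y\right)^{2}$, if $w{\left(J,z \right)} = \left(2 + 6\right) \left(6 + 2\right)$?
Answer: $\frac{45549001}{10816} \approx 4211.3$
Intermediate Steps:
$w{\left(J,z \right)} = 64$ ($w{\left(J,z \right)} = 8 \cdot 8 = 64$)
$y = 64$
$\left(- \frac{93}{-104} + y\right)^{2} = \left(- \frac{93}{-104} + 64\right)^{2} = \left(\left(-93\right) \left(- \frac{1}{104}\right) + 64\right)^{2} = \left(\frac{93}{104} + 64\right)^{2} = \left(\frac{6749}{104}\right)^{2} = \frac{45549001}{10816}$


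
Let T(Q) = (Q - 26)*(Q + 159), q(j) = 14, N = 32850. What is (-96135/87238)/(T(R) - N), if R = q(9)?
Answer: 32045/1015624796 ≈ 3.1552e-5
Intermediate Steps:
R = 14
T(Q) = (-26 + Q)*(159 + Q)
(-96135/87238)/(T(R) - N) = (-96135/87238)/((-4134 + 14**2 + 133*14) - 1*32850) = (-96135*1/87238)/((-4134 + 196 + 1862) - 32850) = -96135/(87238*(-2076 - 32850)) = -96135/87238/(-34926) = -96135/87238*(-1/34926) = 32045/1015624796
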